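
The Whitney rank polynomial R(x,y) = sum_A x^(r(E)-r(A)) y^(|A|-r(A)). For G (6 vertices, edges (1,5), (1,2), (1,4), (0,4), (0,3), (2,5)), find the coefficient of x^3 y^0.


R(x,y) = sum over A in 2^E of x^(r(E)-r(A)) * y^(|A|-r(A)).
G has 6 vertices, 6 edges. r(E) = 5.
Enumerate all 2^6 = 64 subsets.
Count subsets with r(E)-r(A)=3 and |A|-r(A)=0: 15.

15


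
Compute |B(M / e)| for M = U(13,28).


Contracting e from U(13,28) gives U(12,27).
Bases of U(12,27) = (27 choose 12) = 17383860.

17383860


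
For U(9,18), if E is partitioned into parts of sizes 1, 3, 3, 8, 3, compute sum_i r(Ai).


r(Ai) = min(|Ai|, 9) for each part.
Sum = min(1,9) + min(3,9) + min(3,9) + min(8,9) + min(3,9)
    = 1 + 3 + 3 + 8 + 3
    = 18.

18


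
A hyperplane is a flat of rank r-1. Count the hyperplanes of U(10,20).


Hyperplanes of U(10,20) are flats of rank 9.
In a uniform matroid, these are exactly the (9)-element subsets.
Count = (20 choose 9) = 167960.

167960


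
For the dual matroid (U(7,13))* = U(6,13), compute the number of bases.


The dual of U(r,n) is U(n-r, n) = U(6,13).
Bases of U(6,13) are all (6)-element subsets.
|B(M*)| = C(13,6) = 13! / (6! * 7!) = 1716.

1716


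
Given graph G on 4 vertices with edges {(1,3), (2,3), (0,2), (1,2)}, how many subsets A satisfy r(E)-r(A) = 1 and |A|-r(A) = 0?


R(x,y) = sum over A in 2^E of x^(r(E)-r(A)) * y^(|A|-r(A)).
G has 4 vertices, 4 edges. r(E) = 3.
Enumerate all 2^4 = 16 subsets.
Count subsets with r(E)-r(A)=1 and |A|-r(A)=0: 6.

6


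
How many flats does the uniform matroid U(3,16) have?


Flats of U(3,16): every subset of size < 3 is a flat, plus E itself.
Count = C(16,0) + C(16,1) + C(16,2) + 1
     = 1 + 16 + 120 + 1
     = 138.

138


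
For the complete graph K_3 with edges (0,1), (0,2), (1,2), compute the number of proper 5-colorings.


P(K_3, k) = k(k-1)(k-2)...(k-2).
P(5) = (5) * (4) * (3) = 60.

60


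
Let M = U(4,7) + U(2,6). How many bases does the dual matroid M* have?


(M1+M2)* = M1* + M2*.
M1* = U(3,7), bases: C(7,3) = 35.
M2* = U(4,6), bases: C(6,4) = 15.
|B(M*)| = 35 * 15 = 525.

525


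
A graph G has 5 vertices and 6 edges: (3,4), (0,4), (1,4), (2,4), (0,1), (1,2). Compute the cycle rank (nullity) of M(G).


Cycle rank (nullity) = |E| - r(M) = |E| - (|V| - c).
|E| = 6, |V| = 5, c = 1.
Nullity = 6 - (5 - 1) = 6 - 4 = 2.

2


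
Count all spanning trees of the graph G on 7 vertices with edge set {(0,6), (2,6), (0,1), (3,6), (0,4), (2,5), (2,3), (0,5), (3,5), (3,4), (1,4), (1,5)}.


By Kirchhoff's matrix tree theorem, the number of spanning trees equals
the determinant of any cofactor of the Laplacian matrix L.
G has 7 vertices and 12 edges.
Computing the (6 x 6) cofactor determinant gives 377.

377


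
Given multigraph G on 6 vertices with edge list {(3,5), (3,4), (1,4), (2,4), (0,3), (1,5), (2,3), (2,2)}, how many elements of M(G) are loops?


In a graphic matroid, a loop is a self-loop edge (u,u) with rank 0.
Examining all 8 edges for self-loops...
Self-loops found: (2,2)
Number of loops = 1.

1


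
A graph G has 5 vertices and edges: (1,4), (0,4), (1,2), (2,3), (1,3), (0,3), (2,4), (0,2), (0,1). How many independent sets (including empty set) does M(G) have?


An independent set in a graphic matroid is an acyclic edge subset.
G has 5 vertices and 9 edges.
Enumerate all 2^9 = 512 subsets, checking for acyclicity.
Total independent sets = 198.

198


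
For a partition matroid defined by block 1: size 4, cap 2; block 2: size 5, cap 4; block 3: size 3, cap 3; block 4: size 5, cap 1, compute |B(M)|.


A basis picks exactly ci elements from block i.
Number of bases = product of C(|Si|, ci).
= C(4,2) * C(5,4) * C(3,3) * C(5,1)
= 6 * 5 * 1 * 5
= 150.

150


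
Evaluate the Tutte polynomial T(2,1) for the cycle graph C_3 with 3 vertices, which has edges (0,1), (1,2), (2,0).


T(C_3; x,y) = x + x^2 + ... + x^(2) + y.
T(2,1) = 2^1 + 2^2 + 1
= 2 + 4 + 1
= 7.

7


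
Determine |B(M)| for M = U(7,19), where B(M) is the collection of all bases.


Bases of U(7,19) are all 7-element subsets of the 19-element ground set.
Number of bases = C(19,7).
(19 choose 7) = 50388.

50388


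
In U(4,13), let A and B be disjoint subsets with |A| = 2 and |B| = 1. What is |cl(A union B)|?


|A union B| = 2 + 1 = 3 (disjoint).
In U(4,13), cl(S) = S if |S| < 4, else cl(S) = E.
Since 3 < 4, cl(A union B) = A union B.
|cl(A union B)| = 3.

3


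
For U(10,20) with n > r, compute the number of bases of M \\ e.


Deleting e from U(10,20) gives U(10,19) since n > r.
Bases of U(10,19) = C(19,10) = 19! / (10! * 9!) = 92378.

92378


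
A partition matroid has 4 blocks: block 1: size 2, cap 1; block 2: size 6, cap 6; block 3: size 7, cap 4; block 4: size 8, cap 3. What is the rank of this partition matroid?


Rank of a partition matroid = sum of min(|Si|, ci) for each block.
= min(2,1) + min(6,6) + min(7,4) + min(8,3)
= 1 + 6 + 4 + 3
= 14.

14


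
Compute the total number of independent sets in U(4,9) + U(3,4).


For a direct sum, |I(M1+M2)| = |I(M1)| * |I(M2)|.
|I(U(4,9))| = sum C(9,k) for k=0..4 = 256.
|I(U(3,4))| = sum C(4,k) for k=0..3 = 15.
Total = 256 * 15 = 3840.

3840


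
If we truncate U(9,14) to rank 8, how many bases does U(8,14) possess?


Truncating U(9,14) to rank 8 gives U(8,14).
Bases of U(8,14) are all 8-element subsets of 14 elements.
Number of bases = (14 choose 8) = 3003.

3003


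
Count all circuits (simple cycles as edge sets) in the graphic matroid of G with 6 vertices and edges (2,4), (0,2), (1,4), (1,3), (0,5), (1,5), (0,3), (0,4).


A circuit in a graphic matroid = edge set of a simple cycle.
G has 6 vertices and 8 edges.
Enumerating all minimal edge subsets forming cycles...
Total circuits found: 6.

6


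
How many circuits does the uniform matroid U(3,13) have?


In U(3,13), circuits are the (4)-element subsets.
Any set of 4 elements is dependent, and removing any one element gives
an independent set of size 3, so it is a minimal dependent set.
Number of circuits = C(13,4) = 13! / (4! * 9!) = 715.

715


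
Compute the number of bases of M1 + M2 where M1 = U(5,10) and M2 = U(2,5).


Bases of a direct sum M1 + M2: |B| = |B(M1)| * |B(M2)|.
|B(U(5,10))| = C(10,5) = 252.
|B(U(2,5))| = C(5,2) = 10.
Total bases = 252 * 10 = 2520.

2520


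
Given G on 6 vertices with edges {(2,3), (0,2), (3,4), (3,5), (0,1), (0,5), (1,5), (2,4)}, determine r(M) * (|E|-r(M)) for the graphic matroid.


r(M) = |V| - c = 6 - 1 = 5.
nullity = |E| - r(M) = 8 - 5 = 3.
Product = 5 * 3 = 15.

15


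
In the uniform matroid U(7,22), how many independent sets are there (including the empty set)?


Independent sets of U(7,22) are all subsets of size <= 7.
Count = C(22,0) + C(22,1) + C(22,2) + C(22,3) + C(22,4) + C(22,5) + C(22,6) + C(22,7)
     = 1 + 22 + 231 + 1540 + 7315 + 26334 + 74613 + 170544
     = 280600.

280600


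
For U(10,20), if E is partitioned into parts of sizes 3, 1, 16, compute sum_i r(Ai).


r(Ai) = min(|Ai|, 10) for each part.
Sum = min(3,10) + min(1,10) + min(16,10)
    = 3 + 1 + 10
    = 14.

14


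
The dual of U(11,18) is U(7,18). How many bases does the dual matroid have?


The dual of U(r,n) is U(n-r, n) = U(7,18).
Bases of U(7,18) are all (7)-element subsets.
|B(M*)| = (18 choose 7) = 31824.

31824


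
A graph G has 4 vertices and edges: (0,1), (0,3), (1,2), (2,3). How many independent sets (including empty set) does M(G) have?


An independent set in a graphic matroid is an acyclic edge subset.
G has 4 vertices and 4 edges.
Enumerate all 2^4 = 16 subsets, checking for acyclicity.
Total independent sets = 15.

15


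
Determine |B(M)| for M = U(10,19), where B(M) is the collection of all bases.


Bases of U(10,19) are all 10-element subsets of the 19-element ground set.
Number of bases = C(19,10).
C(19,10) = 19! / (10! * 9!) = 92378.

92378


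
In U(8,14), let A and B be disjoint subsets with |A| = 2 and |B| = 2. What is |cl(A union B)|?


|A union B| = 2 + 2 = 4 (disjoint).
In U(8,14), cl(S) = S if |S| < 8, else cl(S) = E.
Since 4 < 8, cl(A union B) = A union B.
|cl(A union B)| = 4.

4


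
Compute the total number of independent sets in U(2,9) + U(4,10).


For a direct sum, |I(M1+M2)| = |I(M1)| * |I(M2)|.
|I(U(2,9))| = sum C(9,k) for k=0..2 = 46.
|I(U(4,10))| = sum C(10,k) for k=0..4 = 386.
Total = 46 * 386 = 17756.

17756


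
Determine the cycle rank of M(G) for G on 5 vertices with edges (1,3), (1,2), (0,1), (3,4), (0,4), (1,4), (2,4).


Cycle rank (nullity) = |E| - r(M) = |E| - (|V| - c).
|E| = 7, |V| = 5, c = 1.
Nullity = 7 - (5 - 1) = 7 - 4 = 3.

3


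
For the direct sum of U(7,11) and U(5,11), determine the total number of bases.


Bases of a direct sum M1 + M2: |B| = |B(M1)| * |B(M2)|.
|B(U(7,11))| = C(11,7) = 330.
|B(U(5,11))| = C(11,5) = 462.
Total bases = 330 * 462 = 152460.

152460


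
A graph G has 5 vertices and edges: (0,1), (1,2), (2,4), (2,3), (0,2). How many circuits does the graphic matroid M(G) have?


A circuit in a graphic matroid = edge set of a simple cycle.
G has 5 vertices and 5 edges.
Enumerating all minimal edge subsets forming cycles...
Total circuits found: 1.

1


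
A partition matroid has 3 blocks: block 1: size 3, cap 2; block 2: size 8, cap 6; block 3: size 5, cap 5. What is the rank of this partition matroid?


Rank of a partition matroid = sum of min(|Si|, ci) for each block.
= min(3,2) + min(8,6) + min(5,5)
= 2 + 6 + 5
= 13.

13


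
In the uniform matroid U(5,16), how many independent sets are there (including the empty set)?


Independent sets of U(5,16) are all subsets of size <= 5.
Count = C(16,0) + C(16,1) + C(16,2) + C(16,3) + C(16,4) + C(16,5)
     = 1 + 16 + 120 + 560 + 1820 + 4368
     = 6885.

6885


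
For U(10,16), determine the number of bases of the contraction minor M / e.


Contracting e from U(10,16) gives U(9,15).
Bases of U(9,15) = (15 choose 9) = 5005.

5005


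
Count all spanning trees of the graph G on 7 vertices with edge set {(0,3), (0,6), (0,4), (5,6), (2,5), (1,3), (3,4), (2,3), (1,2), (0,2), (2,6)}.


By Kirchhoff's matrix tree theorem, the number of spanning trees equals
the determinant of any cofactor of the Laplacian matrix L.
G has 7 vertices and 11 edges.
Computing the (6 x 6) cofactor determinant gives 141.

141


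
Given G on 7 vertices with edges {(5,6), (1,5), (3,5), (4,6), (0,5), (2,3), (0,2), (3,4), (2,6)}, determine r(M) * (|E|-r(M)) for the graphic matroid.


r(M) = |V| - c = 7 - 1 = 6.
nullity = |E| - r(M) = 9 - 6 = 3.
Product = 6 * 3 = 18.

18


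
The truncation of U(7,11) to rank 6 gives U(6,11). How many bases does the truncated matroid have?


Truncating U(7,11) to rank 6 gives U(6,11).
Bases of U(6,11) are all 6-element subsets of 11 elements.
Number of bases = (11 choose 6) = 462.

462


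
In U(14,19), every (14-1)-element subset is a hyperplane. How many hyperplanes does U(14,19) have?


Hyperplanes of U(14,19) are flats of rank 13.
In a uniform matroid, these are exactly the (13)-element subsets.
Count = C(19,13) = 27132.

27132


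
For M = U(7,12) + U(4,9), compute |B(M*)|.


(M1+M2)* = M1* + M2*.
M1* = U(5,12), bases: C(12,5) = 792.
M2* = U(5,9), bases: C(9,5) = 126.
|B(M*)| = 792 * 126 = 99792.

99792


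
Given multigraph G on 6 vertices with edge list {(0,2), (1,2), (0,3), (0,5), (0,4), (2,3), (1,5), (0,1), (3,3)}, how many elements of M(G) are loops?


In a graphic matroid, a loop is a self-loop edge (u,u) with rank 0.
Examining all 9 edges for self-loops...
Self-loops found: (3,3)
Number of loops = 1.

1


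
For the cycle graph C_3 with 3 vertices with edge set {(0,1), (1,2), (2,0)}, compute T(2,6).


T(C_3; x,y) = x + x^2 + ... + x^(2) + y.
T(2,6) = 2^1 + 2^2 + 6
= 2 + 4 + 6
= 12.

12


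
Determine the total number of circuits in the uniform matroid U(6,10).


In U(6,10), circuits are the (7)-element subsets.
Any set of 7 elements is dependent, and removing any one element gives
an independent set of size 6, so it is a minimal dependent set.
Number of circuits = (10 choose 7) = 120.

120


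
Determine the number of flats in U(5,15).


Flats of U(5,15): every subset of size < 5 is a flat, plus E itself.
Count = (15 choose 0) + (15 choose 1) + (15 choose 2) + (15 choose 3) + (15 choose 4) + 1
     = 1 + 15 + 105 + 455 + 1365 + 1
     = 1942.

1942


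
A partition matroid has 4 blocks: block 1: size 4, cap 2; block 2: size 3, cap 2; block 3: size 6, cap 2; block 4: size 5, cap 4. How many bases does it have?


A basis picks exactly ci elements from block i.
Number of bases = product of C(|Si|, ci).
= C(4,2) * C(3,2) * C(6,2) * C(5,4)
= 6 * 3 * 15 * 5
= 1350.

1350


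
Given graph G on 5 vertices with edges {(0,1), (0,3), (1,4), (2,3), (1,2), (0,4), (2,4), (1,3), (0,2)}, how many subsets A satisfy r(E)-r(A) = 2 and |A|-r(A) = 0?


R(x,y) = sum over A in 2^E of x^(r(E)-r(A)) * y^(|A|-r(A)).
G has 5 vertices, 9 edges. r(E) = 4.
Enumerate all 2^9 = 512 subsets.
Count subsets with r(E)-r(A)=2 and |A|-r(A)=0: 36.

36


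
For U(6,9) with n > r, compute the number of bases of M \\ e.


Deleting e from U(6,9) gives U(6,8) since n > r.
Bases of U(6,8) = C(8,6) = 8! / (6! * 2!) = 28.

28


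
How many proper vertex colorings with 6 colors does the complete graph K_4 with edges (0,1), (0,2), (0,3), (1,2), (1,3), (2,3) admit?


P(K_4, k) = k(k-1)(k-2)...(k-3).
P(6) = (6) * (5) * (4) * (3) = 360.

360


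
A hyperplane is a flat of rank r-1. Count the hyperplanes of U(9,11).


Hyperplanes of U(9,11) are flats of rank 8.
In a uniform matroid, these are exactly the (8)-element subsets.
Count = C(11,8) = 165.

165


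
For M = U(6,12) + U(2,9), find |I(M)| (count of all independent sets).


For a direct sum, |I(M1+M2)| = |I(M1)| * |I(M2)|.
|I(U(6,12))| = sum C(12,k) for k=0..6 = 2510.
|I(U(2,9))| = sum C(9,k) for k=0..2 = 46.
Total = 2510 * 46 = 115460.

115460


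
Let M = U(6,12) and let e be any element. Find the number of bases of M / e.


Contracting e from U(6,12) gives U(5,11).
Bases of U(5,11) = (11 choose 5) = 462.

462


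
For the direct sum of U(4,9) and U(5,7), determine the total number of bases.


Bases of a direct sum M1 + M2: |B| = |B(M1)| * |B(M2)|.
|B(U(4,9))| = C(9,4) = 126.
|B(U(5,7))| = C(7,5) = 21.
Total bases = 126 * 21 = 2646.

2646


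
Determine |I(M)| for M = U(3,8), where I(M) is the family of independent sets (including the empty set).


Independent sets of U(3,8) are all subsets of size <= 3.
Count = (8 choose 0) + (8 choose 1) + (8 choose 2) + (8 choose 3)
     = 1 + 8 + 28 + 56
     = 93.

93


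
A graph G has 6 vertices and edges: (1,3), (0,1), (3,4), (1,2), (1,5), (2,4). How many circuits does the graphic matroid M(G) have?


A circuit in a graphic matroid = edge set of a simple cycle.
G has 6 vertices and 6 edges.
Enumerating all minimal edge subsets forming cycles...
Total circuits found: 1.

1


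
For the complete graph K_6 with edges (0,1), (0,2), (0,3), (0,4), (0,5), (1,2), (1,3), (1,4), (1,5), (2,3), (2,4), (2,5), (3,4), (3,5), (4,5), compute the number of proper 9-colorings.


P(K_6, k) = k(k-1)(k-2)...(k-5).
P(9) = (9) * (8) * (7) * (6) * (5) * (4) = 60480.

60480


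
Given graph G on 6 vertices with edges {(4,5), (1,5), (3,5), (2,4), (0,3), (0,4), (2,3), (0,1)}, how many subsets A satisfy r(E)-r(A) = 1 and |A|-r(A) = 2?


R(x,y) = sum over A in 2^E of x^(r(E)-r(A)) * y^(|A|-r(A)).
G has 6 vertices, 8 edges. r(E) = 5.
Enumerate all 2^8 = 256 subsets.
Count subsets with r(E)-r(A)=1 and |A|-r(A)=2: 2.

2


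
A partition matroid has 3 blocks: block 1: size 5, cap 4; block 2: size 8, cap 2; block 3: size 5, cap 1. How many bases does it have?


A basis picks exactly ci elements from block i.
Number of bases = product of C(|Si|, ci).
= C(5,4) * C(8,2) * C(5,1)
= 5 * 28 * 5
= 700.

700


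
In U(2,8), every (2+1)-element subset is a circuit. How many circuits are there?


In U(2,8), circuits are the (3)-element subsets.
Any set of 3 elements is dependent, and removing any one element gives
an independent set of size 2, so it is a minimal dependent set.
Number of circuits = C(8,3) = 8! / (3! * 5!) = 56.

56


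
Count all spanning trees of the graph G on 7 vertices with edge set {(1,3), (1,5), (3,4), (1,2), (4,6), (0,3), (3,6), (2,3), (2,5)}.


By Kirchhoff's matrix tree theorem, the number of spanning trees equals
the determinant of any cofactor of the Laplacian matrix L.
G has 7 vertices and 9 edges.
Computing the (6 x 6) cofactor determinant gives 24.

24


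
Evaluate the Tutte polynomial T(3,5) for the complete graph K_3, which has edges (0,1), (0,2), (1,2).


T(K_3; x,y) = x^2 + x + y.
T(3,5) = 9 + 3 + 5 = 17.

17


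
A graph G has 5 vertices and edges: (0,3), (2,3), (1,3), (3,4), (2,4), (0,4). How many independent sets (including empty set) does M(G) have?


An independent set in a graphic matroid is an acyclic edge subset.
G has 5 vertices and 6 edges.
Enumerate all 2^6 = 64 subsets, checking for acyclicity.
Total independent sets = 48.

48


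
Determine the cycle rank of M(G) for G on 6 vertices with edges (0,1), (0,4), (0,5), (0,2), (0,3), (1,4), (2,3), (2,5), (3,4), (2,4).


Cycle rank (nullity) = |E| - r(M) = |E| - (|V| - c).
|E| = 10, |V| = 6, c = 1.
Nullity = 10 - (6 - 1) = 10 - 5 = 5.

5


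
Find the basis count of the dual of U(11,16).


The dual of U(r,n) is U(n-r, n) = U(5,16).
Bases of U(5,16) are all (5)-element subsets.
|B(M*)| = C(16,5) = 4368.

4368


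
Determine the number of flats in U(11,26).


Flats of U(11,26): every subset of size < 11 is a flat, plus E itself.
Count = (26 choose 0) + (26 choose 1) + (26 choose 2) + (26 choose 3) + (26 choose 4) + (26 choose 5) + (26 choose 6) + (26 choose 7) + (26 choose 8) + (26 choose 9) + (26 choose 10) + 1
     = 1 + 26 + 325 + 2600 + 14950 + 65780 + 230230 + 657800 + 1562275 + 3124550 + 5311735 + 1
     = 10970273.

10970273


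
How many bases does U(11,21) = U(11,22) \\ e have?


Deleting e from U(11,22) gives U(11,21) since n > r.
Bases of U(11,21) = C(21,11) = 21! / (11! * 10!) = 352716.

352716


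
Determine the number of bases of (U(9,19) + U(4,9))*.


(M1+M2)* = M1* + M2*.
M1* = U(10,19), bases: C(19,10) = 92378.
M2* = U(5,9), bases: C(9,5) = 126.
|B(M*)| = 92378 * 126 = 11639628.

11639628


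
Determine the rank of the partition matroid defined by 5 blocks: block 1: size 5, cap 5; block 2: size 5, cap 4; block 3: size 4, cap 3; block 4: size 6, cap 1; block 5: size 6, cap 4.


Rank of a partition matroid = sum of min(|Si|, ci) for each block.
= min(5,5) + min(5,4) + min(4,3) + min(6,1) + min(6,4)
= 5 + 4 + 3 + 1 + 4
= 17.

17


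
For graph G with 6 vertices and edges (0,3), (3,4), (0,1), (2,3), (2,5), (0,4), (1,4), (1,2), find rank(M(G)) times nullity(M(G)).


r(M) = |V| - c = 6 - 1 = 5.
nullity = |E| - r(M) = 8 - 5 = 3.
Product = 5 * 3 = 15.

15


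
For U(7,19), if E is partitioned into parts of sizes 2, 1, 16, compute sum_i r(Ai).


r(Ai) = min(|Ai|, 7) for each part.
Sum = min(2,7) + min(1,7) + min(16,7)
    = 2 + 1 + 7
    = 10.

10


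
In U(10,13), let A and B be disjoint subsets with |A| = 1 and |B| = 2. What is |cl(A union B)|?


|A union B| = 1 + 2 = 3 (disjoint).
In U(10,13), cl(S) = S if |S| < 10, else cl(S) = E.
Since 3 < 10, cl(A union B) = A union B.
|cl(A union B)| = 3.

3


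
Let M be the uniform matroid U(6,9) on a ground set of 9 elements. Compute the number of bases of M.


Bases of U(6,9) are all 6-element subsets of the 9-element ground set.
Number of bases = C(9,6).
(9 choose 6) = 84.

84


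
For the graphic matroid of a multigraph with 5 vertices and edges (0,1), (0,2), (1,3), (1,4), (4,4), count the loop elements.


In a graphic matroid, a loop is a self-loop edge (u,u) with rank 0.
Examining all 5 edges for self-loops...
Self-loops found: (4,4)
Number of loops = 1.

1


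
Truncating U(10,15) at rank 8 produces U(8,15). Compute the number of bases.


Truncating U(10,15) to rank 8 gives U(8,15).
Bases of U(8,15) are all 8-element subsets of 15 elements.
Number of bases = (15 choose 8) = 6435.

6435


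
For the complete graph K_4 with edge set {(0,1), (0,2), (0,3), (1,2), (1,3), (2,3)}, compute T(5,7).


T(K_4; x,y) = x^3 + 3x^2 + 4xy + 2x + y^3 + 3y^2 + 2y.
Substituting x=5, y=7:
= 125 + 75 + 140 + 10 + 343 + 147 + 14
= 854.

854


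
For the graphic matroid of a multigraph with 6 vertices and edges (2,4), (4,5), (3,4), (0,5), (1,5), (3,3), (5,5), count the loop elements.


In a graphic matroid, a loop is a self-loop edge (u,u) with rank 0.
Examining all 7 edges for self-loops...
Self-loops found: (3,3), (5,5)
Number of loops = 2.

2


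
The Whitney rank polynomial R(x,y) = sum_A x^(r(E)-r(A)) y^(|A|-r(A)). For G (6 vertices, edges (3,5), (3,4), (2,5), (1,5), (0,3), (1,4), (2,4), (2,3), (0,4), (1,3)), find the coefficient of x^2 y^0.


R(x,y) = sum over A in 2^E of x^(r(E)-r(A)) * y^(|A|-r(A)).
G has 6 vertices, 10 edges. r(E) = 5.
Enumerate all 2^10 = 1024 subsets.
Count subsets with r(E)-r(A)=2 and |A|-r(A)=0: 115.

115


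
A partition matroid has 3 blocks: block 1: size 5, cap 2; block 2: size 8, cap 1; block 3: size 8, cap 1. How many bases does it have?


A basis picks exactly ci elements from block i.
Number of bases = product of C(|Si|, ci).
= C(5,2) * C(8,1) * C(8,1)
= 10 * 8 * 8
= 640.

640


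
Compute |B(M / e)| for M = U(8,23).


Contracting e from U(8,23) gives U(7,22).
Bases of U(7,22) = C(22,7) = 170544.

170544


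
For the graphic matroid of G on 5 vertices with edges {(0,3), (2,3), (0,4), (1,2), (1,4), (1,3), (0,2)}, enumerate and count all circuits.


A circuit in a graphic matroid = edge set of a simple cycle.
G has 5 vertices and 7 edges.
Enumerating all minimal edge subsets forming cycles...
Total circuits found: 7.

7


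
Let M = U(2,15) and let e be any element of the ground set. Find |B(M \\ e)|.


Deleting e from U(2,15) gives U(2,14) since n > r.
Bases of U(2,14) = C(14,2) = 14! / (2! * 12!) = 91.

91


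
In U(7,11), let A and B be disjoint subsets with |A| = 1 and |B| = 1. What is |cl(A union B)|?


|A union B| = 1 + 1 = 2 (disjoint).
In U(7,11), cl(S) = S if |S| < 7, else cl(S) = E.
Since 2 < 7, cl(A union B) = A union B.
|cl(A union B)| = 2.

2


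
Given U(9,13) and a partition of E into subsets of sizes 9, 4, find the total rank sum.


r(Ai) = min(|Ai|, 9) for each part.
Sum = min(9,9) + min(4,9)
    = 9 + 4
    = 13.

13


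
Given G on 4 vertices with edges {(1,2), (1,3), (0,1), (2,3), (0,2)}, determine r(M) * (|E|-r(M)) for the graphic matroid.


r(M) = |V| - c = 4 - 1 = 3.
nullity = |E| - r(M) = 5 - 3 = 2.
Product = 3 * 2 = 6.

6


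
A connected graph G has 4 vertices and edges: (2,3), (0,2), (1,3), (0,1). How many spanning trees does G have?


By Kirchhoff's matrix tree theorem, the number of spanning trees equals
the determinant of any cofactor of the Laplacian matrix L.
G has 4 vertices and 4 edges.
Computing the (3 x 3) cofactor determinant gives 4.

4


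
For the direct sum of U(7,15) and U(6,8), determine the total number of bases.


Bases of a direct sum M1 + M2: |B| = |B(M1)| * |B(M2)|.
|B(U(7,15))| = C(15,7) = 6435.
|B(U(6,8))| = C(8,6) = 28.
Total bases = 6435 * 28 = 180180.

180180


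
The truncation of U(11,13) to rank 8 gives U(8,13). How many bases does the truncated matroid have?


Truncating U(11,13) to rank 8 gives U(8,13).
Bases of U(8,13) are all 8-element subsets of 13 elements.
Number of bases = C(13,8) = 13! / (8! * 5!) = 1287.

1287


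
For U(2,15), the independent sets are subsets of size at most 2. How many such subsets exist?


Independent sets of U(2,15) are all subsets of size <= 2.
Count = C(15,0) + C(15,1) + C(15,2)
     = 1 + 15 + 105
     = 121.

121


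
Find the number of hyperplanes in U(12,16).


Hyperplanes of U(12,16) are flats of rank 11.
In a uniform matroid, these are exactly the (11)-element subsets.
Count = C(16,11) = 16! / (11! * 5!) = 4368.

4368


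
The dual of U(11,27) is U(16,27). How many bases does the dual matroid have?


The dual of U(r,n) is U(n-r, n) = U(16,27).
Bases of U(16,27) are all (16)-element subsets.
|B(M*)| = C(27,16) = 13037895.

13037895


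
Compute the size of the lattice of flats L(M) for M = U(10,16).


Flats of U(10,16): every subset of size < 10 is a flat, plus E itself.
Count = C(16,0) + C(16,1) + C(16,2) + C(16,3) + C(16,4) + C(16,5) + C(16,6) + C(16,7) + C(16,8) + C(16,9) + 1
     = 1 + 16 + 120 + 560 + 1820 + 4368 + 8008 + 11440 + 12870 + 11440 + 1
     = 50644.

50644


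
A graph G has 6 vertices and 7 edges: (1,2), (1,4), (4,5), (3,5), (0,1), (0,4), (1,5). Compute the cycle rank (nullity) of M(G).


Cycle rank (nullity) = |E| - r(M) = |E| - (|V| - c).
|E| = 7, |V| = 6, c = 1.
Nullity = 7 - (6 - 1) = 7 - 5 = 2.

2


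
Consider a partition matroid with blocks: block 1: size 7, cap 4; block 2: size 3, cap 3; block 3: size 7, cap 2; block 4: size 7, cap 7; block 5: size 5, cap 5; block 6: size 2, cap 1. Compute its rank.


Rank of a partition matroid = sum of min(|Si|, ci) for each block.
= min(7,4) + min(3,3) + min(7,2) + min(7,7) + min(5,5) + min(2,1)
= 4 + 3 + 2 + 7 + 5 + 1
= 22.

22


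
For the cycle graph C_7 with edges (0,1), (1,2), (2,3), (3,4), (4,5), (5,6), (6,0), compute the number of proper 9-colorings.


P(C_7, k) = (k-1)^7 + (-1)^7*(k-1).
P(9) = (8)^7 - 8
= 2097152 - 8 = 2097144.

2097144


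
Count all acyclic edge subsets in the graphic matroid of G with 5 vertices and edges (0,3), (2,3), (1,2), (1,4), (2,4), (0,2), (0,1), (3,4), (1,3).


An independent set in a graphic matroid is an acyclic edge subset.
G has 5 vertices and 9 edges.
Enumerate all 2^9 = 512 subsets, checking for acyclicity.
Total independent sets = 198.

198


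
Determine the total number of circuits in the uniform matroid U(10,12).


In U(10,12), circuits are the (11)-element subsets.
Any set of 11 elements is dependent, and removing any one element gives
an independent set of size 10, so it is a minimal dependent set.
Number of circuits = (12 choose 11) = 12.

12


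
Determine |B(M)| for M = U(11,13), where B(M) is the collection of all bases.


Bases of U(11,13) are all 11-element subsets of the 13-element ground set.
Number of bases = C(13,11).
C(13,11) = 13! / (11! * 2!) = 78.

78


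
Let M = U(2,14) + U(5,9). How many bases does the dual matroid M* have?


(M1+M2)* = M1* + M2*.
M1* = U(12,14), bases: C(14,12) = 91.
M2* = U(4,9), bases: C(9,4) = 126.
|B(M*)| = 91 * 126 = 11466.

11466


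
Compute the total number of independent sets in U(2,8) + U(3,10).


For a direct sum, |I(M1+M2)| = |I(M1)| * |I(M2)|.
|I(U(2,8))| = sum C(8,k) for k=0..2 = 37.
|I(U(3,10))| = sum C(10,k) for k=0..3 = 176.
Total = 37 * 176 = 6512.

6512


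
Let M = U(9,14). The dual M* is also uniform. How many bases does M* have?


The dual of U(r,n) is U(n-r, n) = U(5,14).
Bases of U(5,14) are all (5)-element subsets.
|B(M*)| = (14 choose 5) = 2002.

2002


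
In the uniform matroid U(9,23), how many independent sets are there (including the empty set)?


Independent sets of U(9,23) are all subsets of size <= 9.
Count = C(23,0) + C(23,1) + C(23,2) + C(23,3) + C(23,4) + C(23,5) + C(23,6) + C(23,7) + C(23,8) + C(23,9)
     = 1 + 23 + 253 + 1771 + 8855 + 33649 + 100947 + 245157 + 490314 + 817190
     = 1698160.

1698160


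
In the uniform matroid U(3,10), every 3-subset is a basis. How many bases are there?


Bases of U(3,10) are all 3-element subsets of the 10-element ground set.
Number of bases = C(10,3).
C(10,3) = 10! / (3! * 7!) = 120.

120


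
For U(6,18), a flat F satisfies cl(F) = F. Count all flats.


Flats of U(6,18): every subset of size < 6 is a flat, plus E itself.
Count = C(18,0) + C(18,1) + C(18,2) + C(18,3) + C(18,4) + C(18,5) + 1
     = 1 + 18 + 153 + 816 + 3060 + 8568 + 1
     = 12617.

12617


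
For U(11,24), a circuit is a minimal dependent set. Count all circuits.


In U(11,24), circuits are the (12)-element subsets.
Any set of 12 elements is dependent, and removing any one element gives
an independent set of size 11, so it is a minimal dependent set.
Number of circuits = C(24,12) = 2704156.

2704156


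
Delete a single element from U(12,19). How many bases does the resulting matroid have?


Deleting e from U(12,19) gives U(12,18) since n > r.
Bases of U(12,18) = C(18,12) = 18564.

18564


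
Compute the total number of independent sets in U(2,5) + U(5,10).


For a direct sum, |I(M1+M2)| = |I(M1)| * |I(M2)|.
|I(U(2,5))| = sum C(5,k) for k=0..2 = 16.
|I(U(5,10))| = sum C(10,k) for k=0..5 = 638.
Total = 16 * 638 = 10208.

10208


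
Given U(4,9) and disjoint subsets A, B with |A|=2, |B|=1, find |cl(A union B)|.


|A union B| = 2 + 1 = 3 (disjoint).
In U(4,9), cl(S) = S if |S| < 4, else cl(S) = E.
Since 3 < 4, cl(A union B) = A union B.
|cl(A union B)| = 3.

3


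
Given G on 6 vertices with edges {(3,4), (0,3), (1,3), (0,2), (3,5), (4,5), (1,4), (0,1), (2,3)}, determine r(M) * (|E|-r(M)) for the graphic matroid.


r(M) = |V| - c = 6 - 1 = 5.
nullity = |E| - r(M) = 9 - 5 = 4.
Product = 5 * 4 = 20.

20


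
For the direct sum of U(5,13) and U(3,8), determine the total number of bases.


Bases of a direct sum M1 + M2: |B| = |B(M1)| * |B(M2)|.
|B(U(5,13))| = C(13,5) = 1287.
|B(U(3,8))| = C(8,3) = 56.
Total bases = 1287 * 56 = 72072.

72072


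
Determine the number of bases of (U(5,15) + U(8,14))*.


(M1+M2)* = M1* + M2*.
M1* = U(10,15), bases: C(15,10) = 3003.
M2* = U(6,14), bases: C(14,6) = 3003.
|B(M*)| = 3003 * 3003 = 9018009.

9018009


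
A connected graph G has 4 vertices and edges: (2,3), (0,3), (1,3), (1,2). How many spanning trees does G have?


By Kirchhoff's matrix tree theorem, the number of spanning trees equals
the determinant of any cofactor of the Laplacian matrix L.
G has 4 vertices and 4 edges.
Computing the (3 x 3) cofactor determinant gives 3.

3


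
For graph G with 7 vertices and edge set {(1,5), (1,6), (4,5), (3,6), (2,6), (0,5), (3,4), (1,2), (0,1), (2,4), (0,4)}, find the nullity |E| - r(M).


Cycle rank (nullity) = |E| - r(M) = |E| - (|V| - c).
|E| = 11, |V| = 7, c = 1.
Nullity = 11 - (7 - 1) = 11 - 6 = 5.

5


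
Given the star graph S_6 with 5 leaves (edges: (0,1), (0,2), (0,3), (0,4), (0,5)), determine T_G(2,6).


A star on 6 vertices is a tree with 5 edges.
T(x,y) = x^(5) for any tree.
T(2,6) = 2^5 = 32.

32


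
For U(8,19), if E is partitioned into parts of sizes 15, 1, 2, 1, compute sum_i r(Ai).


r(Ai) = min(|Ai|, 8) for each part.
Sum = min(15,8) + min(1,8) + min(2,8) + min(1,8)
    = 8 + 1 + 2 + 1
    = 12.

12


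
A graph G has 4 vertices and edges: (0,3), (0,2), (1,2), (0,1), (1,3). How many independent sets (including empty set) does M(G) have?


An independent set in a graphic matroid is an acyclic edge subset.
G has 4 vertices and 5 edges.
Enumerate all 2^5 = 32 subsets, checking for acyclicity.
Total independent sets = 24.

24


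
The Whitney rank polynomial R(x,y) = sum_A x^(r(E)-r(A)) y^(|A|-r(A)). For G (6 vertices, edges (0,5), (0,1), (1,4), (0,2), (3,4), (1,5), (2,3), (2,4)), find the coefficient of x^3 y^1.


R(x,y) = sum over A in 2^E of x^(r(E)-r(A)) * y^(|A|-r(A)).
G has 6 vertices, 8 edges. r(E) = 5.
Enumerate all 2^8 = 256 subsets.
Count subsets with r(E)-r(A)=3 and |A|-r(A)=1: 2.

2


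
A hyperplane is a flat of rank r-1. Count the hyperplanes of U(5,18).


Hyperplanes of U(5,18) are flats of rank 4.
In a uniform matroid, these are exactly the (4)-element subsets.
Count = (18 choose 4) = 3060.

3060


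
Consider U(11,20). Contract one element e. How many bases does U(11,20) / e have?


Contracting e from U(11,20) gives U(10,19).
Bases of U(10,19) = C(19,10) = 19! / (10! * 9!) = 92378.

92378


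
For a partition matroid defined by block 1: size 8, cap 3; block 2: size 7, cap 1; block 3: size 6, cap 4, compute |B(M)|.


A basis picks exactly ci elements from block i.
Number of bases = product of C(|Si|, ci).
= C(8,3) * C(7,1) * C(6,4)
= 56 * 7 * 15
= 5880.

5880


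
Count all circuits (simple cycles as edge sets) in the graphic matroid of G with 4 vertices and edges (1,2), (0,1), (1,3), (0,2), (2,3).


A circuit in a graphic matroid = edge set of a simple cycle.
G has 4 vertices and 5 edges.
Enumerating all minimal edge subsets forming cycles...
Total circuits found: 3.

3


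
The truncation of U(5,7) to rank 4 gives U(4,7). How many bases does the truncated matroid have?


Truncating U(5,7) to rank 4 gives U(4,7).
Bases of U(4,7) are all 4-element subsets of 7 elements.
Number of bases = C(7,4) = 7! / (4! * 3!) = 35.

35


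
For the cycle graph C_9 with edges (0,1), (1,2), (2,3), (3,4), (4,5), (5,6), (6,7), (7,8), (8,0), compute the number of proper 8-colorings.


P(C_9, k) = (k-1)^9 + (-1)^9*(k-1).
P(8) = (7)^9 - 7
= 40353607 - 7 = 40353600.

40353600


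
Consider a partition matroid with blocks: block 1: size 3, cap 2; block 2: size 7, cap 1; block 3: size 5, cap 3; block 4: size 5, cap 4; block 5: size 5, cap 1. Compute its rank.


Rank of a partition matroid = sum of min(|Si|, ci) for each block.
= min(3,2) + min(7,1) + min(5,3) + min(5,4) + min(5,1)
= 2 + 1 + 3 + 4 + 1
= 11.

11


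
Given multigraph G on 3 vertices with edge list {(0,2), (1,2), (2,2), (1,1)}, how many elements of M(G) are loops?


In a graphic matroid, a loop is a self-loop edge (u,u) with rank 0.
Examining all 4 edges for self-loops...
Self-loops found: (2,2), (1,1)
Number of loops = 2.

2


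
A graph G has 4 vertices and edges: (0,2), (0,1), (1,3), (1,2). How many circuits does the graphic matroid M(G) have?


A circuit in a graphic matroid = edge set of a simple cycle.
G has 4 vertices and 4 edges.
Enumerating all minimal edge subsets forming cycles...
Total circuits found: 1.

1


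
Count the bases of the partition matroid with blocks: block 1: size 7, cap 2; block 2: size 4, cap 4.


A basis picks exactly ci elements from block i.
Number of bases = product of C(|Si|, ci).
= C(7,2) * C(4,4)
= 21 * 1
= 21.

21


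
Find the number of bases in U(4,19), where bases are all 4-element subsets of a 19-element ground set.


Bases of U(4,19) are all 4-element subsets of the 19-element ground set.
Number of bases = C(19,4).
C(19,4) = (19 * 18 * 17 * 16) / (1 * 2 * 3 * 4) = 3876.

3876


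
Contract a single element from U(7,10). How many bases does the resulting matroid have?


Contracting e from U(7,10) gives U(6,9).
Bases of U(6,9) = C(9,6) = 9! / (6! * 3!) = 84.

84


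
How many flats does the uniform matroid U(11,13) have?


Flats of U(11,13): every subset of size < 11 is a flat, plus E itself.
Count = (13 choose 0) + (13 choose 1) + (13 choose 2) + (13 choose 3) + (13 choose 4) + (13 choose 5) + (13 choose 6) + (13 choose 7) + (13 choose 8) + (13 choose 9) + (13 choose 10) + 1
     = 1 + 13 + 78 + 286 + 715 + 1287 + 1716 + 1716 + 1287 + 715 + 286 + 1
     = 8101.

8101


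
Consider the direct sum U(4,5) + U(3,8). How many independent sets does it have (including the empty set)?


For a direct sum, |I(M1+M2)| = |I(M1)| * |I(M2)|.
|I(U(4,5))| = sum C(5,k) for k=0..4 = 31.
|I(U(3,8))| = sum C(8,k) for k=0..3 = 93.
Total = 31 * 93 = 2883.

2883


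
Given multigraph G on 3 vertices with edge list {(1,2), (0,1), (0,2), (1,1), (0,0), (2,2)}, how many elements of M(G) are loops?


In a graphic matroid, a loop is a self-loop edge (u,u) with rank 0.
Examining all 6 edges for self-loops...
Self-loops found: (1,1), (0,0), (2,2)
Number of loops = 3.

3


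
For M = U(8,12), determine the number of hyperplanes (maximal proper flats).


Hyperplanes of U(8,12) are flats of rank 7.
In a uniform matroid, these are exactly the (7)-element subsets.
Count = C(12,7) = 12! / (7! * 5!) = 792.

792


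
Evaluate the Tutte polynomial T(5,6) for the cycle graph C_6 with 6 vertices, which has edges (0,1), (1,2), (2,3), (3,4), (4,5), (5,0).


T(C_6; x,y) = x + x^2 + ... + x^(5) + y.
T(5,6) = 5^1 + 5^2 + 5^3 + 5^4 + 5^5 + 6
= 5 + 25 + 125 + 625 + 3125 + 6
= 3911.

3911


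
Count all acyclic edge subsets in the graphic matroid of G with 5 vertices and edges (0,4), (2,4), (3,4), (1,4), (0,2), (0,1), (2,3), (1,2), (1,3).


An independent set in a graphic matroid is an acyclic edge subset.
G has 5 vertices and 9 edges.
Enumerate all 2^9 = 512 subsets, checking for acyclicity.
Total independent sets = 198.

198


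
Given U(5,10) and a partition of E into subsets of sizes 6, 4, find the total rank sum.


r(Ai) = min(|Ai|, 5) for each part.
Sum = min(6,5) + min(4,5)
    = 5 + 4
    = 9.

9


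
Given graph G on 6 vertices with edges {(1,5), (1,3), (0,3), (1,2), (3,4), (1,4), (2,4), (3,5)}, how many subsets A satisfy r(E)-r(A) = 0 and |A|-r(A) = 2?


R(x,y) = sum over A in 2^E of x^(r(E)-r(A)) * y^(|A|-r(A)).
G has 6 vertices, 8 edges. r(E) = 5.
Enumerate all 2^8 = 256 subsets.
Count subsets with r(E)-r(A)=0 and |A|-r(A)=2: 7.

7


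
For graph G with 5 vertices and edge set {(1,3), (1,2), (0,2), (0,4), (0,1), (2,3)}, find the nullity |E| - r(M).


Cycle rank (nullity) = |E| - r(M) = |E| - (|V| - c).
|E| = 6, |V| = 5, c = 1.
Nullity = 6 - (5 - 1) = 6 - 4 = 2.

2


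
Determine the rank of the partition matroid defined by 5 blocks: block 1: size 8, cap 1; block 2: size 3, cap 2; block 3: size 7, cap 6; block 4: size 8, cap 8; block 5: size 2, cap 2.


Rank of a partition matroid = sum of min(|Si|, ci) for each block.
= min(8,1) + min(3,2) + min(7,6) + min(8,8) + min(2,2)
= 1 + 2 + 6 + 8 + 2
= 19.

19


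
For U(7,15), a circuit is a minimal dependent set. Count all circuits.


In U(7,15), circuits are the (8)-element subsets.
Any set of 8 elements is dependent, and removing any one element gives
an independent set of size 7, so it is a minimal dependent set.
Number of circuits = C(15,8) = 15! / (8! * 7!) = 6435.

6435


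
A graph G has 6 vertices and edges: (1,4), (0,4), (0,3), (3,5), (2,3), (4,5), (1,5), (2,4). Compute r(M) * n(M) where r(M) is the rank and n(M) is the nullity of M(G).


r(M) = |V| - c = 6 - 1 = 5.
nullity = |E| - r(M) = 8 - 5 = 3.
Product = 5 * 3 = 15.

15


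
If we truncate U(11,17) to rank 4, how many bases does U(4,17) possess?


Truncating U(11,17) to rank 4 gives U(4,17).
Bases of U(4,17) are all 4-element subsets of 17 elements.
Number of bases = C(17,4) = (17 * 16 * 15 * 14) / (1 * 2 * 3 * 4) = 2380.

2380


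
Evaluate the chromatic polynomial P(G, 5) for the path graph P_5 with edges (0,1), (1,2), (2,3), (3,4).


P(P_5, k) = k * (k-1)^(4).
P(5) = 5 * 4^4 = 5 * 256 = 1280.

1280


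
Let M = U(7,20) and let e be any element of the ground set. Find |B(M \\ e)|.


Deleting e from U(7,20) gives U(7,19) since n > r.
Bases of U(7,19) = (19 choose 7) = 50388.

50388


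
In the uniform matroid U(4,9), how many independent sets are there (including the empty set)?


Independent sets of U(4,9) are all subsets of size <= 4.
Count = C(9,0) + C(9,1) + C(9,2) + C(9,3) + C(9,4)
     = 1 + 9 + 36 + 84 + 126
     = 256.

256


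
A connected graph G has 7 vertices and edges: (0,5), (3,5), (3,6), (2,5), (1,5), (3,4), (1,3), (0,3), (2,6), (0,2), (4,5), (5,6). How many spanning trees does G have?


By Kirchhoff's matrix tree theorem, the number of spanning trees equals
the determinant of any cofactor of the Laplacian matrix L.
G has 7 vertices and 12 edges.
Computing the (6 x 6) cofactor determinant gives 264.

264


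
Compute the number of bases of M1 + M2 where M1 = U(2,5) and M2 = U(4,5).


Bases of a direct sum M1 + M2: |B| = |B(M1)| * |B(M2)|.
|B(U(2,5))| = C(5,2) = 10.
|B(U(4,5))| = C(5,4) = 5.
Total bases = 10 * 5 = 50.

50


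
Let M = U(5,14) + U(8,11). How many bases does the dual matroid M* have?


(M1+M2)* = M1* + M2*.
M1* = U(9,14), bases: C(14,9) = 2002.
M2* = U(3,11), bases: C(11,3) = 165.
|B(M*)| = 2002 * 165 = 330330.

330330
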